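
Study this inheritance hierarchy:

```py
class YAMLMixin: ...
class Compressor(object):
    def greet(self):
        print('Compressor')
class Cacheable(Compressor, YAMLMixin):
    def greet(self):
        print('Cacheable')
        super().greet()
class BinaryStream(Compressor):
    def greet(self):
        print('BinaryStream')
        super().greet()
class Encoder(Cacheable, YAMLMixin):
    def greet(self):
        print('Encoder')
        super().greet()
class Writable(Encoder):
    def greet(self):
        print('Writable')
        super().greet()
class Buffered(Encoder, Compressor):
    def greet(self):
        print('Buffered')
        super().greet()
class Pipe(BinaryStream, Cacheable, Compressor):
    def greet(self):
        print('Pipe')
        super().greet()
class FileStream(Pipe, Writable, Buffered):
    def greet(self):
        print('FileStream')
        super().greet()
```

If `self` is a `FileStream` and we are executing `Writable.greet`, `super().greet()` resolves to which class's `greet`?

L[FileStream] = FileStream + merge(L[Pipe], L[Writable], L[Buffered], [Pipe Writable Buffered])
  take Pipe:  [Pipe BinaryStream Cacheable Compressor YAMLMixin object] + [Writable Encoder Cacheable Compressor YAMLMixin object] + [Buffered Encoder Cacheable Compressor YAMLMixin object] + [Pipe Writable Buffered]
  take BinaryStream:  [BinaryStream Cacheable Compressor YAMLMixin object] + [Writable Encoder Cacheable Compressor YAMLMixin object] + [Buffered Encoder Cacheable Compressor YAMLMixin object] + [Writable Buffered]
  take Writable:  [Cacheable Compressor YAMLMixin object] + [Writable Encoder Cacheable Compressor YAMLMixin object] + [Buffered Encoder Cacheable Compressor YAMLMixin object] + [Writable Buffered]
  take Buffered:  [Cacheable Compressor YAMLMixin object] + [Encoder Cacheable Compressor YAMLMixin object] + [Buffered Encoder Cacheable Compressor YAMLMixin object] + [Buffered]
  take Encoder:  [Cacheable Compressor YAMLMixin object] + [Encoder Cacheable Compressor YAMLMixin object] + [Encoder Cacheable Compressor YAMLMixin object]
  take Cacheable:  [Cacheable Compressor YAMLMixin object] + [Cacheable Compressor YAMLMixin object] + [Cacheable Compressor YAMLMixin object]
  take Compressor:  [Compressor YAMLMixin object] + [Compressor YAMLMixin object] + [Compressor YAMLMixin object]
  take YAMLMixin:  [YAMLMixin object] + [YAMLMixin object] + [YAMLMixin object]
  take object:  [object] + [object] + [object]
MRO: FileStream Pipe BinaryStream Writable Buffered Encoder Cacheable Compressor YAMLMixin object
super() in Writable.greet on a FileStream instance goes to the class after Writable in FileStream's MRO: Buffered.

Buffered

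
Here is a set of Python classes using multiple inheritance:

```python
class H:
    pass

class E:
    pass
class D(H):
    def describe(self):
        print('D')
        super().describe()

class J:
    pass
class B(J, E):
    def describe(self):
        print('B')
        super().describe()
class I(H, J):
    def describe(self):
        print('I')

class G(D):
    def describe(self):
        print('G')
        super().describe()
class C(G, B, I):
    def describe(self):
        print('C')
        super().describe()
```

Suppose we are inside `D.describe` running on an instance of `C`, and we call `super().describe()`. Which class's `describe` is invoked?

B

L[C] = C + merge(L[G], L[B], L[I], [G B I])
  take G:  [G D H object] + [B J E object] + [I H J object] + [G B I]
  take D:  [D H object] + [B J E object] + [I H J object] + [B I]
  take B:  [H object] + [B J E object] + [I H J object] + [B I]
  take I:  [H object] + [J E object] + [I H J object] + [I]
  take H:  [H object] + [J E object] + [H J object]
  take J:  [object] + [J E object] + [J object]
  take E:  [object] + [E object] + [object]
  take object:  [object] + [object] + [object]
MRO: C G D B I H J E object
super() in D.describe on a C instance goes to the class after D in C's MRO: B.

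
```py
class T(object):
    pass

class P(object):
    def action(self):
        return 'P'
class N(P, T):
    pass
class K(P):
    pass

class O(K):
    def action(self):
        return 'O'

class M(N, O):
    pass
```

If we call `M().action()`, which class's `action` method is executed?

O

L[M] = M + merge(L[N], L[O], [N O])
  take N:  [N P T object] + [O K P object] + [N O]
  take O:  [P T object] + [O K P object] + [O]
  take K:  [P T object] + [K P object]
  take P:  [P T object] + [P object]
  take T:  [T object] + [object]
  take object:  [object] + [object]
MRO: M N O K P T object
action is defined in: O, P. First along the MRO is O.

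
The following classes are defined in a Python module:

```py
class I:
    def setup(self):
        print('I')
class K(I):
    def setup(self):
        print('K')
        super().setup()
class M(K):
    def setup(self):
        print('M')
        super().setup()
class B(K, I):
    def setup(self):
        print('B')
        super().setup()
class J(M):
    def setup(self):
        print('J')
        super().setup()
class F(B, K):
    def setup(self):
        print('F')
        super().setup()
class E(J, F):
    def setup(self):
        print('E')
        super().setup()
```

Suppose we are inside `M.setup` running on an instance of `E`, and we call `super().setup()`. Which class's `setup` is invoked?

F

L[E] = E + merge(L[J], L[F], [J F])
  take J:  [J M K I object] + [F B K I object] + [J F]
  take M:  [M K I object] + [F B K I object] + [F]
  take F:  [K I object] + [F B K I object] + [F]
  take B:  [K I object] + [B K I object]
  take K:  [K I object] + [K I object]
  take I:  [I object] + [I object]
  take object:  [object] + [object]
MRO: E J M F B K I object
super() in M.setup on a E instance goes to the class after M in E's MRO: F.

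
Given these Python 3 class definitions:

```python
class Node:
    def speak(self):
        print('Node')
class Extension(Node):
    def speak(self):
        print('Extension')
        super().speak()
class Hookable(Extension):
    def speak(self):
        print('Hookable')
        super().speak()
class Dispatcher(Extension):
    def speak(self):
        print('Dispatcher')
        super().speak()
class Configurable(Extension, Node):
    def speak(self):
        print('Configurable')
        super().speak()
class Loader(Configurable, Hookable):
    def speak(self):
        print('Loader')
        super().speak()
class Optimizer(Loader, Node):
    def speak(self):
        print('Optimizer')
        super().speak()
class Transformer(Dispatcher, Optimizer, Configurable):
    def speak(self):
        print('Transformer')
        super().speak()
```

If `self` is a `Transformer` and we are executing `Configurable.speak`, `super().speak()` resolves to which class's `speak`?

Hookable

L[Transformer] = Transformer + merge(L[Dispatcher], L[Optimizer], L[Configurable], [Dispatcher Optimizer Configurable])
  take Dispatcher:  [Dispatcher Extension Node object] + [Optimizer Loader Configurable Hookable Extension Node object] + [Configurable Extension Node object] + [Dispatcher Optimizer Configurable]
  take Optimizer:  [Extension Node object] + [Optimizer Loader Configurable Hookable Extension Node object] + [Configurable Extension Node object] + [Optimizer Configurable]
  take Loader:  [Extension Node object] + [Loader Configurable Hookable Extension Node object] + [Configurable Extension Node object] + [Configurable]
  take Configurable:  [Extension Node object] + [Configurable Hookable Extension Node object] + [Configurable Extension Node object] + [Configurable]
  take Hookable:  [Extension Node object] + [Hookable Extension Node object] + [Extension Node object]
  take Extension:  [Extension Node object] + [Extension Node object] + [Extension Node object]
  take Node:  [Node object] + [Node object] + [Node object]
  take object:  [object] + [object] + [object]
MRO: Transformer Dispatcher Optimizer Loader Configurable Hookable Extension Node object
super() in Configurable.speak on a Transformer instance goes to the class after Configurable in Transformer's MRO: Hookable.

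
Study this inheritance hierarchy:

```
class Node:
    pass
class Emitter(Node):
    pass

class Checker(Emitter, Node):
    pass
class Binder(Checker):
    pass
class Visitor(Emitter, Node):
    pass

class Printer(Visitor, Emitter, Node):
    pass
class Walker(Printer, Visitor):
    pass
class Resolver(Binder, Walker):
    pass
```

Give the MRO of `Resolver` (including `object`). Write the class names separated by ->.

Resolver -> Binder -> Checker -> Walker -> Printer -> Visitor -> Emitter -> Node -> object

L[Resolver] = Resolver + merge(L[Binder], L[Walker], [Binder Walker])
  take Binder:  [Binder Checker Emitter Node object] + [Walker Printer Visitor Emitter Node object] + [Binder Walker]
  take Checker:  [Checker Emitter Node object] + [Walker Printer Visitor Emitter Node object] + [Walker]
  take Walker:  [Emitter Node object] + [Walker Printer Visitor Emitter Node object] + [Walker]
  take Printer:  [Emitter Node object] + [Printer Visitor Emitter Node object]
  take Visitor:  [Emitter Node object] + [Visitor Emitter Node object]
  take Emitter:  [Emitter Node object] + [Emitter Node object]
  take Node:  [Node object] + [Node object]
  take object:  [object] + [object]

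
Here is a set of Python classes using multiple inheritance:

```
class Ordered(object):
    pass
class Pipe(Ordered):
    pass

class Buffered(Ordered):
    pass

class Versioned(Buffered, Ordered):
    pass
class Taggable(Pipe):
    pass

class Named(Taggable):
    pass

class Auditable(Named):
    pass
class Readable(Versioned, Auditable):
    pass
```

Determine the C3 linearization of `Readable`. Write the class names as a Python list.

L[Readable] = Readable + merge(L[Versioned], L[Auditable], [Versioned Auditable])
  take Versioned:  [Versioned Buffered Ordered object] + [Auditable Named Taggable Pipe Ordered object] + [Versioned Auditable]
  take Buffered:  [Buffered Ordered object] + [Auditable Named Taggable Pipe Ordered object] + [Auditable]
  take Auditable:  [Ordered object] + [Auditable Named Taggable Pipe Ordered object] + [Auditable]
  take Named:  [Ordered object] + [Named Taggable Pipe Ordered object]
  take Taggable:  [Ordered object] + [Taggable Pipe Ordered object]
  take Pipe:  [Ordered object] + [Pipe Ordered object]
  take Ordered:  [Ordered object] + [Ordered object]
  take object:  [object] + [object]

[Readable, Versioned, Buffered, Auditable, Named, Taggable, Pipe, Ordered, object]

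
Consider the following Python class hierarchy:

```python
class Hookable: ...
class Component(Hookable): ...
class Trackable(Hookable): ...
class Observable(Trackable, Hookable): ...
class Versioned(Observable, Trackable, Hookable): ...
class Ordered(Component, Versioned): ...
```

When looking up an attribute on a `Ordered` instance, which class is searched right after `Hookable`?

object

L[Ordered] = Ordered + merge(L[Component], L[Versioned], [Component Versioned])
  take Component:  [Component Hookable object] + [Versioned Observable Trackable Hookable object] + [Component Versioned]
  take Versioned:  [Hookable object] + [Versioned Observable Trackable Hookable object] + [Versioned]
  take Observable:  [Hookable object] + [Observable Trackable Hookable object]
  take Trackable:  [Hookable object] + [Trackable Hookable object]
  take Hookable:  [Hookable object] + [Hookable object]
  take object:  [object] + [object]
MRO: Ordered Component Versioned Observable Trackable Hookable object
Hookable is at position 5; next is object.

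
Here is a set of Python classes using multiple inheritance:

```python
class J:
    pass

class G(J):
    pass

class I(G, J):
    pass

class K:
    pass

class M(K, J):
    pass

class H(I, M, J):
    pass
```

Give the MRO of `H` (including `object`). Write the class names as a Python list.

[H, I, G, M, K, J, object]

L[H] = H + merge(L[I], L[M], L[J], [I M J])
  take I:  [I G J object] + [M K J object] + [J object] + [I M J]
  take G:  [G J object] + [M K J object] + [J object] + [M J]
  take M:  [J object] + [M K J object] + [J object] + [M J]
  take K:  [J object] + [K J object] + [J object] + [J]
  take J:  [J object] + [J object] + [J object] + [J]
  take object:  [object] + [object] + [object]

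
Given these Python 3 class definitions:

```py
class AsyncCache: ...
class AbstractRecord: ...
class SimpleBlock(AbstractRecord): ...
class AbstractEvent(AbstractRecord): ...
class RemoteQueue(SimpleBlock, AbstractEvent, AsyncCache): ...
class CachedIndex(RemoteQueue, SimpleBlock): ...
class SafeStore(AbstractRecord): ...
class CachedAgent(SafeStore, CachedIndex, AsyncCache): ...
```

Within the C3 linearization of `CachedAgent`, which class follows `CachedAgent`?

L[CachedAgent] = CachedAgent + merge(L[SafeStore], L[CachedIndex], L[AsyncCache], [SafeStore CachedIndex AsyncCache])
  take SafeStore:  [SafeStore AbstractRecord object] + [CachedIndex RemoteQueue SimpleBlock AbstractEvent AbstractRecord AsyncCache object] + [AsyncCache object] + [SafeStore CachedIndex AsyncCache]
  take CachedIndex:  [AbstractRecord object] + [CachedIndex RemoteQueue SimpleBlock AbstractEvent AbstractRecord AsyncCache object] + [AsyncCache object] + [CachedIndex AsyncCache]
  take RemoteQueue:  [AbstractRecord object] + [RemoteQueue SimpleBlock AbstractEvent AbstractRecord AsyncCache object] + [AsyncCache object] + [AsyncCache]
  take SimpleBlock:  [AbstractRecord object] + [SimpleBlock AbstractEvent AbstractRecord AsyncCache object] + [AsyncCache object] + [AsyncCache]
  take AbstractEvent:  [AbstractRecord object] + [AbstractEvent AbstractRecord AsyncCache object] + [AsyncCache object] + [AsyncCache]
  take AbstractRecord:  [AbstractRecord object] + [AbstractRecord AsyncCache object] + [AsyncCache object] + [AsyncCache]
  take AsyncCache:  [object] + [AsyncCache object] + [AsyncCache object] + [AsyncCache]
  take object:  [object] + [object] + [object]
MRO: CachedAgent SafeStore CachedIndex RemoteQueue SimpleBlock AbstractEvent AbstractRecord AsyncCache object
CachedAgent is at position 0; next is SafeStore.

SafeStore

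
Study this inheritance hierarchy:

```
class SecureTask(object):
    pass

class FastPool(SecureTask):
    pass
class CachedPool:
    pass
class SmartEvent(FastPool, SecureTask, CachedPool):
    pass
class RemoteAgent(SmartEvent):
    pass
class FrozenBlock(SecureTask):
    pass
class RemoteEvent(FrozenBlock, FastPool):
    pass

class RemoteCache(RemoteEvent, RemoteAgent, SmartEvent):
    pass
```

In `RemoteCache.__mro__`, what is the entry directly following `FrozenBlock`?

L[RemoteCache] = RemoteCache + merge(L[RemoteEvent], L[RemoteAgent], L[SmartEvent], [RemoteEvent RemoteAgent SmartEvent])
  take RemoteEvent:  [RemoteEvent FrozenBlock FastPool SecureTask object] + [RemoteAgent SmartEvent FastPool SecureTask CachedPool object] + [SmartEvent FastPool SecureTask CachedPool object] + [RemoteEvent RemoteAgent SmartEvent]
  take FrozenBlock:  [FrozenBlock FastPool SecureTask object] + [RemoteAgent SmartEvent FastPool SecureTask CachedPool object] + [SmartEvent FastPool SecureTask CachedPool object] + [RemoteAgent SmartEvent]
  take RemoteAgent:  [FastPool SecureTask object] + [RemoteAgent SmartEvent FastPool SecureTask CachedPool object] + [SmartEvent FastPool SecureTask CachedPool object] + [RemoteAgent SmartEvent]
  take SmartEvent:  [FastPool SecureTask object] + [SmartEvent FastPool SecureTask CachedPool object] + [SmartEvent FastPool SecureTask CachedPool object] + [SmartEvent]
  take FastPool:  [FastPool SecureTask object] + [FastPool SecureTask CachedPool object] + [FastPool SecureTask CachedPool object]
  take SecureTask:  [SecureTask object] + [SecureTask CachedPool object] + [SecureTask CachedPool object]
  take CachedPool:  [object] + [CachedPool object] + [CachedPool object]
  take object:  [object] + [object] + [object]
MRO: RemoteCache RemoteEvent FrozenBlock RemoteAgent SmartEvent FastPool SecureTask CachedPool object
FrozenBlock is at position 2; next is RemoteAgent.

RemoteAgent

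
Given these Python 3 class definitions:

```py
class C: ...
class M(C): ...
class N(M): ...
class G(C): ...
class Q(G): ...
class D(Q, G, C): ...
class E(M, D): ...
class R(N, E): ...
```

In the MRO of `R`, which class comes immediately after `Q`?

G

L[R] = R + merge(L[N], L[E], [N E])
  take N:  [N M C object] + [E M D Q G C object] + [N E]
  take E:  [M C object] + [E M D Q G C object] + [E]
  take M:  [M C object] + [M D Q G C object]
  take D:  [C object] + [D Q G C object]
  take Q:  [C object] + [Q G C object]
  take G:  [C object] + [G C object]
  take C:  [C object] + [C object]
  take object:  [object] + [object]
MRO: R N E M D Q G C object
Q is at position 5; next is G.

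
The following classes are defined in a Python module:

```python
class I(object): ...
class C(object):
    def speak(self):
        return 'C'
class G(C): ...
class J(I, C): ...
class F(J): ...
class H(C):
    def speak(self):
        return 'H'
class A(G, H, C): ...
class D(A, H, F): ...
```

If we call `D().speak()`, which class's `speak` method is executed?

H

L[D] = D + merge(L[A], L[H], L[F], [A H F])
  take A:  [A G H C object] + [H C object] + [F J I C object] + [A H F]
  take G:  [G H C object] + [H C object] + [F J I C object] + [H F]
  take H:  [H C object] + [H C object] + [F J I C object] + [H F]
  take F:  [C object] + [C object] + [F J I C object] + [F]
  take J:  [C object] + [C object] + [J I C object]
  take I:  [C object] + [C object] + [I C object]
  take C:  [C object] + [C object] + [C object]
  take object:  [object] + [object] + [object]
MRO: D A G H F J I C object
speak is defined in: C, H. First along the MRO is H.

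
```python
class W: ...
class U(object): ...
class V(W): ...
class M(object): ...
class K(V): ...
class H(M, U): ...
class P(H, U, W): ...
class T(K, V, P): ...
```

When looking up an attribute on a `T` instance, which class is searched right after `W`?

object

L[T] = T + merge(L[K], L[V], L[P], [K V P])
  take K:  [K V W object] + [V W object] + [P H M U W object] + [K V P]
  take V:  [V W object] + [V W object] + [P H M U W object] + [V P]
  take P:  [W object] + [W object] + [P H M U W object] + [P]
  take H:  [W object] + [W object] + [H M U W object]
  take M:  [W object] + [W object] + [M U W object]
  take U:  [W object] + [W object] + [U W object]
  take W:  [W object] + [W object] + [W object]
  take object:  [object] + [object] + [object]
MRO: T K V P H M U W object
W is at position 7; next is object.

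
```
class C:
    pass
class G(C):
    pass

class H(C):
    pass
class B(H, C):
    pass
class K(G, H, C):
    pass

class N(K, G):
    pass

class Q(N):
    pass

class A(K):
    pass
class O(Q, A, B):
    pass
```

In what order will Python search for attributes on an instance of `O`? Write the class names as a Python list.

L[O] = O + merge(L[Q], L[A], L[B], [Q A B])
  take Q:  [Q N K G H C object] + [A K G H C object] + [B H C object] + [Q A B]
  take N:  [N K G H C object] + [A K G H C object] + [B H C object] + [A B]
  take A:  [K G H C object] + [A K G H C object] + [B H C object] + [A B]
  take K:  [K G H C object] + [K G H C object] + [B H C object] + [B]
  take G:  [G H C object] + [G H C object] + [B H C object] + [B]
  take B:  [H C object] + [H C object] + [B H C object] + [B]
  take H:  [H C object] + [H C object] + [H C object]
  take C:  [C object] + [C object] + [C object]
  take object:  [object] + [object] + [object]

[O, Q, N, A, K, G, B, H, C, object]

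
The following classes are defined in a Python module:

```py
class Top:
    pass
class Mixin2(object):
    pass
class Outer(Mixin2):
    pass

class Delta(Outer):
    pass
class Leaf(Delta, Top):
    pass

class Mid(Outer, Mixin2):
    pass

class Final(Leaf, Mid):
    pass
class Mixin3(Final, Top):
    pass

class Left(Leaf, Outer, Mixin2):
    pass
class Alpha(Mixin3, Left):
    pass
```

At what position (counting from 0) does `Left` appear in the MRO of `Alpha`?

L[Alpha] = Alpha + merge(L[Mixin3], L[Left], [Mixin3 Left])
  take Mixin3:  [Mixin3 Final Leaf Delta Mid Outer Mixin2 Top object] + [Left Leaf Delta Outer Mixin2 Top object] + [Mixin3 Left]
  take Final:  [Final Leaf Delta Mid Outer Mixin2 Top object] + [Left Leaf Delta Outer Mixin2 Top object] + [Left]
  take Left:  [Leaf Delta Mid Outer Mixin2 Top object] + [Left Leaf Delta Outer Mixin2 Top object] + [Left]
  take Leaf:  [Leaf Delta Mid Outer Mixin2 Top object] + [Leaf Delta Outer Mixin2 Top object]
  take Delta:  [Delta Mid Outer Mixin2 Top object] + [Delta Outer Mixin2 Top object]
  take Mid:  [Mid Outer Mixin2 Top object] + [Outer Mixin2 Top object]
  take Outer:  [Outer Mixin2 Top object] + [Outer Mixin2 Top object]
  take Mixin2:  [Mixin2 Top object] + [Mixin2 Top object]
  take Top:  [Top object] + [Top object]
  take object:  [object] + [object]
MRO: Alpha Mixin3 Final Left Leaf Delta Mid Outer Mixin2 Top object
Left sits at index 3.

3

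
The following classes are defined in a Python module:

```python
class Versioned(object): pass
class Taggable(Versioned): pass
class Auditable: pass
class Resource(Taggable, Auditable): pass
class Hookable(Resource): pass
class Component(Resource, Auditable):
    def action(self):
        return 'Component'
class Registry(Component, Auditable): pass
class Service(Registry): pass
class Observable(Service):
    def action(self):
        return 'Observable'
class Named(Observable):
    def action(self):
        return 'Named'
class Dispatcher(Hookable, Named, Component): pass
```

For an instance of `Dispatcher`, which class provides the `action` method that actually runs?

L[Dispatcher] = Dispatcher + merge(L[Hookable], L[Named], L[Component], [Hookable Named Component])
  take Hookable:  [Hookable Resource Taggable Versioned Auditable object] + [Named Observable Service Registry Component Resource Taggable Versioned Auditable object] + [Component Resource Taggable Versioned Auditable object] + [Hookable Named Component]
  take Named:  [Resource Taggable Versioned Auditable object] + [Named Observable Service Registry Component Resource Taggable Versioned Auditable object] + [Component Resource Taggable Versioned Auditable object] + [Named Component]
  take Observable:  [Resource Taggable Versioned Auditable object] + [Observable Service Registry Component Resource Taggable Versioned Auditable object] + [Component Resource Taggable Versioned Auditable object] + [Component]
  take Service:  [Resource Taggable Versioned Auditable object] + [Service Registry Component Resource Taggable Versioned Auditable object] + [Component Resource Taggable Versioned Auditable object] + [Component]
  take Registry:  [Resource Taggable Versioned Auditable object] + [Registry Component Resource Taggable Versioned Auditable object] + [Component Resource Taggable Versioned Auditable object] + [Component]
  take Component:  [Resource Taggable Versioned Auditable object] + [Component Resource Taggable Versioned Auditable object] + [Component Resource Taggable Versioned Auditable object] + [Component]
  take Resource:  [Resource Taggable Versioned Auditable object] + [Resource Taggable Versioned Auditable object] + [Resource Taggable Versioned Auditable object]
  take Taggable:  [Taggable Versioned Auditable object] + [Taggable Versioned Auditable object] + [Taggable Versioned Auditable object]
  take Versioned:  [Versioned Auditable object] + [Versioned Auditable object] + [Versioned Auditable object]
  take Auditable:  [Auditable object] + [Auditable object] + [Auditable object]
  take object:  [object] + [object] + [object]
MRO: Dispatcher Hookable Named Observable Service Registry Component Resource Taggable Versioned Auditable object
action is defined in: Component, Named, Observable. First along the MRO is Named.

Named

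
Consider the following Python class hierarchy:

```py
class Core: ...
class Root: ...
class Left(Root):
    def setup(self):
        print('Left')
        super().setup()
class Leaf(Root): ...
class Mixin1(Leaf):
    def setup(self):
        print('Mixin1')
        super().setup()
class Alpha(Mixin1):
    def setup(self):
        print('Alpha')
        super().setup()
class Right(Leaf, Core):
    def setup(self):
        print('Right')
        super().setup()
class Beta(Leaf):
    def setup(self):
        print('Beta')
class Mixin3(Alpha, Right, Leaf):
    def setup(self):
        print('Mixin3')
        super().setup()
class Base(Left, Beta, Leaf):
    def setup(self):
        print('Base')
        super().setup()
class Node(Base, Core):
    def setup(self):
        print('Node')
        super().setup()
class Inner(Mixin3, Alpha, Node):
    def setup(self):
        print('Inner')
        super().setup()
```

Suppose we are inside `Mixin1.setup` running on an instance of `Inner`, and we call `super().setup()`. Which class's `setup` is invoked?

L[Inner] = Inner + merge(L[Mixin3], L[Alpha], L[Node], [Mixin3 Alpha Node])
  take Mixin3:  [Mixin3 Alpha Mixin1 Right Leaf Root Core object] + [Alpha Mixin1 Leaf Root object] + [Node Base Left Beta Leaf Root Core object] + [Mixin3 Alpha Node]
  take Alpha:  [Alpha Mixin1 Right Leaf Root Core object] + [Alpha Mixin1 Leaf Root object] + [Node Base Left Beta Leaf Root Core object] + [Alpha Node]
  take Mixin1:  [Mixin1 Right Leaf Root Core object] + [Mixin1 Leaf Root object] + [Node Base Left Beta Leaf Root Core object] + [Node]
  take Right:  [Right Leaf Root Core object] + [Leaf Root object] + [Node Base Left Beta Leaf Root Core object] + [Node]
  take Node:  [Leaf Root Core object] + [Leaf Root object] + [Node Base Left Beta Leaf Root Core object] + [Node]
  take Base:  [Leaf Root Core object] + [Leaf Root object] + [Base Left Beta Leaf Root Core object]
  take Left:  [Leaf Root Core object] + [Leaf Root object] + [Left Beta Leaf Root Core object]
  take Beta:  [Leaf Root Core object] + [Leaf Root object] + [Beta Leaf Root Core object]
  take Leaf:  [Leaf Root Core object] + [Leaf Root object] + [Leaf Root Core object]
  take Root:  [Root Core object] + [Root object] + [Root Core object]
  take Core:  [Core object] + [object] + [Core object]
  take object:  [object] + [object] + [object]
MRO: Inner Mixin3 Alpha Mixin1 Right Node Base Left Beta Leaf Root Core object
super() in Mixin1.setup on a Inner instance goes to the class after Mixin1 in Inner's MRO: Right.

Right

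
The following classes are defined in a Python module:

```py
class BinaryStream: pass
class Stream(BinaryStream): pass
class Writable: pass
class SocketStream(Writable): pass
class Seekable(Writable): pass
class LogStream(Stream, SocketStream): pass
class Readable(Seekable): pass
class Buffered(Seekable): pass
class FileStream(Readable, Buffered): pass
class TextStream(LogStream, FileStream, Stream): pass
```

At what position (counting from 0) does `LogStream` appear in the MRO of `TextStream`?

1

L[TextStream] = TextStream + merge(L[LogStream], L[FileStream], L[Stream], [LogStream FileStream Stream])
  take LogStream:  [LogStream Stream BinaryStream SocketStream Writable object] + [FileStream Readable Buffered Seekable Writable object] + [Stream BinaryStream object] + [LogStream FileStream Stream]
  take FileStream:  [Stream BinaryStream SocketStream Writable object] + [FileStream Readable Buffered Seekable Writable object] + [Stream BinaryStream object] + [FileStream Stream]
  take Stream:  [Stream BinaryStream SocketStream Writable object] + [Readable Buffered Seekable Writable object] + [Stream BinaryStream object] + [Stream]
  take BinaryStream:  [BinaryStream SocketStream Writable object] + [Readable Buffered Seekable Writable object] + [BinaryStream object]
  take SocketStream:  [SocketStream Writable object] + [Readable Buffered Seekable Writable object] + [object]
  take Readable:  [Writable object] + [Readable Buffered Seekable Writable object] + [object]
  take Buffered:  [Writable object] + [Buffered Seekable Writable object] + [object]
  take Seekable:  [Writable object] + [Seekable Writable object] + [object]
  take Writable:  [Writable object] + [Writable object] + [object]
  take object:  [object] + [object] + [object]
MRO: TextStream LogStream FileStream Stream BinaryStream SocketStream Readable Buffered Seekable Writable object
LogStream sits at index 1.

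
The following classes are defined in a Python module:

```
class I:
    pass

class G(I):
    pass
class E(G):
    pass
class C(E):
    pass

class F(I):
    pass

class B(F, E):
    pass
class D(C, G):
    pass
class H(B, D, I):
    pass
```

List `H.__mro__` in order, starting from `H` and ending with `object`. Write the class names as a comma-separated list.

H, B, F, D, C, E, G, I, object

L[H] = H + merge(L[B], L[D], L[I], [B D I])
  take B:  [B F E G I object] + [D C E G I object] + [I object] + [B D I]
  take F:  [F E G I object] + [D C E G I object] + [I object] + [D I]
  take D:  [E G I object] + [D C E G I object] + [I object] + [D I]
  take C:  [E G I object] + [C E G I object] + [I object] + [I]
  take E:  [E G I object] + [E G I object] + [I object] + [I]
  take G:  [G I object] + [G I object] + [I object] + [I]
  take I:  [I object] + [I object] + [I object] + [I]
  take object:  [object] + [object] + [object]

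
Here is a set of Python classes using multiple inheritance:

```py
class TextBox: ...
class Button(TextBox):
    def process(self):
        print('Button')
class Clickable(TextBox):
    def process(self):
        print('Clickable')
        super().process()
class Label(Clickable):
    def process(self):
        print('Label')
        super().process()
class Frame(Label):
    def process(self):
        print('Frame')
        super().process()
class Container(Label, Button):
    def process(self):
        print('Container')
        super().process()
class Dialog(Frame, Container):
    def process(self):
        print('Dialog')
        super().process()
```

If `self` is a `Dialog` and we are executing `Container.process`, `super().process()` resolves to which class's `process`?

Label

L[Dialog] = Dialog + merge(L[Frame], L[Container], [Frame Container])
  take Frame:  [Frame Label Clickable TextBox object] + [Container Label Clickable Button TextBox object] + [Frame Container]
  take Container:  [Label Clickable TextBox object] + [Container Label Clickable Button TextBox object] + [Container]
  take Label:  [Label Clickable TextBox object] + [Label Clickable Button TextBox object]
  take Clickable:  [Clickable TextBox object] + [Clickable Button TextBox object]
  take Button:  [TextBox object] + [Button TextBox object]
  take TextBox:  [TextBox object] + [TextBox object]
  take object:  [object] + [object]
MRO: Dialog Frame Container Label Clickable Button TextBox object
super() in Container.process on a Dialog instance goes to the class after Container in Dialog's MRO: Label.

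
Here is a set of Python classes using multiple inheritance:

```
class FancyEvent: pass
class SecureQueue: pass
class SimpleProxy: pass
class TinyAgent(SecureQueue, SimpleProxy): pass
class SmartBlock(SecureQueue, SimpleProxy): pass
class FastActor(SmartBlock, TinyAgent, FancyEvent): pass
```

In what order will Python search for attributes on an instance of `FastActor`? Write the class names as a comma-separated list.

L[FastActor] = FastActor + merge(L[SmartBlock], L[TinyAgent], L[FancyEvent], [SmartBlock TinyAgent FancyEvent])
  take SmartBlock:  [SmartBlock SecureQueue SimpleProxy object] + [TinyAgent SecureQueue SimpleProxy object] + [FancyEvent object] + [SmartBlock TinyAgent FancyEvent]
  take TinyAgent:  [SecureQueue SimpleProxy object] + [TinyAgent SecureQueue SimpleProxy object] + [FancyEvent object] + [TinyAgent FancyEvent]
  take SecureQueue:  [SecureQueue SimpleProxy object] + [SecureQueue SimpleProxy object] + [FancyEvent object] + [FancyEvent]
  take SimpleProxy:  [SimpleProxy object] + [SimpleProxy object] + [FancyEvent object] + [FancyEvent]
  take FancyEvent:  [object] + [object] + [FancyEvent object] + [FancyEvent]
  take object:  [object] + [object] + [object]

FastActor, SmartBlock, TinyAgent, SecureQueue, SimpleProxy, FancyEvent, object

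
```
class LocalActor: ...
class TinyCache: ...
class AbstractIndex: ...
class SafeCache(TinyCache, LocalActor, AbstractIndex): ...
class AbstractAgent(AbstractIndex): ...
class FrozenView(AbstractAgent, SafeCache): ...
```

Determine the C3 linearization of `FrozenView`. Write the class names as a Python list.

L[FrozenView] = FrozenView + merge(L[AbstractAgent], L[SafeCache], [AbstractAgent SafeCache])
  take AbstractAgent:  [AbstractAgent AbstractIndex object] + [SafeCache TinyCache LocalActor AbstractIndex object] + [AbstractAgent SafeCache]
  take SafeCache:  [AbstractIndex object] + [SafeCache TinyCache LocalActor AbstractIndex object] + [SafeCache]
  take TinyCache:  [AbstractIndex object] + [TinyCache LocalActor AbstractIndex object]
  take LocalActor:  [AbstractIndex object] + [LocalActor AbstractIndex object]
  take AbstractIndex:  [AbstractIndex object] + [AbstractIndex object]
  take object:  [object] + [object]

[FrozenView, AbstractAgent, SafeCache, TinyCache, LocalActor, AbstractIndex, object]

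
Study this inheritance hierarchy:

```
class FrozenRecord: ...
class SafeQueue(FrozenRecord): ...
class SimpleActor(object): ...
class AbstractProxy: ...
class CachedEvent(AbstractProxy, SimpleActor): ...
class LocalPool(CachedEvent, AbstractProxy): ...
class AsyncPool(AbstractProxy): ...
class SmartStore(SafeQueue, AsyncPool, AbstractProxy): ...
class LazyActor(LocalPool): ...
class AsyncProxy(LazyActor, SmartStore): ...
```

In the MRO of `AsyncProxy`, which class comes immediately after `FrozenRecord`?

AsyncPool

L[AsyncProxy] = AsyncProxy + merge(L[LazyActor], L[SmartStore], [LazyActor SmartStore])
  take LazyActor:  [LazyActor LocalPool CachedEvent AbstractProxy SimpleActor object] + [SmartStore SafeQueue FrozenRecord AsyncPool AbstractProxy object] + [LazyActor SmartStore]
  take LocalPool:  [LocalPool CachedEvent AbstractProxy SimpleActor object] + [SmartStore SafeQueue FrozenRecord AsyncPool AbstractProxy object] + [SmartStore]
  take CachedEvent:  [CachedEvent AbstractProxy SimpleActor object] + [SmartStore SafeQueue FrozenRecord AsyncPool AbstractProxy object] + [SmartStore]
  take SmartStore:  [AbstractProxy SimpleActor object] + [SmartStore SafeQueue FrozenRecord AsyncPool AbstractProxy object] + [SmartStore]
  take SafeQueue:  [AbstractProxy SimpleActor object] + [SafeQueue FrozenRecord AsyncPool AbstractProxy object]
  take FrozenRecord:  [AbstractProxy SimpleActor object] + [FrozenRecord AsyncPool AbstractProxy object]
  take AsyncPool:  [AbstractProxy SimpleActor object] + [AsyncPool AbstractProxy object]
  take AbstractProxy:  [AbstractProxy SimpleActor object] + [AbstractProxy object]
  take SimpleActor:  [SimpleActor object] + [object]
  take object:  [object] + [object]
MRO: AsyncProxy LazyActor LocalPool CachedEvent SmartStore SafeQueue FrozenRecord AsyncPool AbstractProxy SimpleActor object
FrozenRecord is at position 6; next is AsyncPool.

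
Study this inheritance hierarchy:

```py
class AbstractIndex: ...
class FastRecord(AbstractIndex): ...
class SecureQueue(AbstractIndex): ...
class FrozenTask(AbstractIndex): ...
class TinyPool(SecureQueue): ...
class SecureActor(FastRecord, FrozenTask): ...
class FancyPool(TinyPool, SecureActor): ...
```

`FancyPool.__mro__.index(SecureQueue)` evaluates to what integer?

2

L[FancyPool] = FancyPool + merge(L[TinyPool], L[SecureActor], [TinyPool SecureActor])
  take TinyPool:  [TinyPool SecureQueue AbstractIndex object] + [SecureActor FastRecord FrozenTask AbstractIndex object] + [TinyPool SecureActor]
  take SecureQueue:  [SecureQueue AbstractIndex object] + [SecureActor FastRecord FrozenTask AbstractIndex object] + [SecureActor]
  take SecureActor:  [AbstractIndex object] + [SecureActor FastRecord FrozenTask AbstractIndex object] + [SecureActor]
  take FastRecord:  [AbstractIndex object] + [FastRecord FrozenTask AbstractIndex object]
  take FrozenTask:  [AbstractIndex object] + [FrozenTask AbstractIndex object]
  take AbstractIndex:  [AbstractIndex object] + [AbstractIndex object]
  take object:  [object] + [object]
MRO: FancyPool TinyPool SecureQueue SecureActor FastRecord FrozenTask AbstractIndex object
SecureQueue sits at index 2.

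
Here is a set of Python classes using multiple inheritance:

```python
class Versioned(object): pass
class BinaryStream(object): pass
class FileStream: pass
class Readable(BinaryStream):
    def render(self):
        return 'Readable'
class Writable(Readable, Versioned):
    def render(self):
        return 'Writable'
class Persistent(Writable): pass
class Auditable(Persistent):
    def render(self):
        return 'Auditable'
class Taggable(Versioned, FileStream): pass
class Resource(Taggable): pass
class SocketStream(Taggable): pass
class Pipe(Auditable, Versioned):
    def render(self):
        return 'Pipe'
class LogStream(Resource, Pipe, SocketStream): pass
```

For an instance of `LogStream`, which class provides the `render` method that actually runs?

L[LogStream] = LogStream + merge(L[Resource], L[Pipe], L[SocketStream], [Resource Pipe SocketStream])
  take Resource:  [Resource Taggable Versioned FileStream object] + [Pipe Auditable Persistent Writable Readable BinaryStream Versioned object] + [SocketStream Taggable Versioned FileStream object] + [Resource Pipe SocketStream]
  take Pipe:  [Taggable Versioned FileStream object] + [Pipe Auditable Persistent Writable Readable BinaryStream Versioned object] + [SocketStream Taggable Versioned FileStream object] + [Pipe SocketStream]
  take Auditable:  [Taggable Versioned FileStream object] + [Auditable Persistent Writable Readable BinaryStream Versioned object] + [SocketStream Taggable Versioned FileStream object] + [SocketStream]
  take Persistent:  [Taggable Versioned FileStream object] + [Persistent Writable Readable BinaryStream Versioned object] + [SocketStream Taggable Versioned FileStream object] + [SocketStream]
  take Writable:  [Taggable Versioned FileStream object] + [Writable Readable BinaryStream Versioned object] + [SocketStream Taggable Versioned FileStream object] + [SocketStream]
  take Readable:  [Taggable Versioned FileStream object] + [Readable BinaryStream Versioned object] + [SocketStream Taggable Versioned FileStream object] + [SocketStream]
  take BinaryStream:  [Taggable Versioned FileStream object] + [BinaryStream Versioned object] + [SocketStream Taggable Versioned FileStream object] + [SocketStream]
  take SocketStream:  [Taggable Versioned FileStream object] + [Versioned object] + [SocketStream Taggable Versioned FileStream object] + [SocketStream]
  take Taggable:  [Taggable Versioned FileStream object] + [Versioned object] + [Taggable Versioned FileStream object]
  take Versioned:  [Versioned FileStream object] + [Versioned object] + [Versioned FileStream object]
  take FileStream:  [FileStream object] + [object] + [FileStream object]
  take object:  [object] + [object] + [object]
MRO: LogStream Resource Pipe Auditable Persistent Writable Readable BinaryStream SocketStream Taggable Versioned FileStream object
render is defined in: Auditable, Pipe, Readable, Writable. First along the MRO is Pipe.

Pipe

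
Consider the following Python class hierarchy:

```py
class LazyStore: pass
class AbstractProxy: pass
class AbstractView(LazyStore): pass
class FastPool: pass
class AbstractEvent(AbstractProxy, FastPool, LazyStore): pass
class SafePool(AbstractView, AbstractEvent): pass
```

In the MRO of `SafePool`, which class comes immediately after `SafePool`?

AbstractView

L[SafePool] = SafePool + merge(L[AbstractView], L[AbstractEvent], [AbstractView AbstractEvent])
  take AbstractView:  [AbstractView LazyStore object] + [AbstractEvent AbstractProxy FastPool LazyStore object] + [AbstractView AbstractEvent]
  take AbstractEvent:  [LazyStore object] + [AbstractEvent AbstractProxy FastPool LazyStore object] + [AbstractEvent]
  take AbstractProxy:  [LazyStore object] + [AbstractProxy FastPool LazyStore object]
  take FastPool:  [LazyStore object] + [FastPool LazyStore object]
  take LazyStore:  [LazyStore object] + [LazyStore object]
  take object:  [object] + [object]
MRO: SafePool AbstractView AbstractEvent AbstractProxy FastPool LazyStore object
SafePool is at position 0; next is AbstractView.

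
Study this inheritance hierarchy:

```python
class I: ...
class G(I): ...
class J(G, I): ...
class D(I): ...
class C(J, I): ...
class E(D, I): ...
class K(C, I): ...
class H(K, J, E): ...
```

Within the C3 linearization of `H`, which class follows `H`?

L[H] = H + merge(L[K], L[J], L[E], [K J E])
  take K:  [K C J G I object] + [J G I object] + [E D I object] + [K J E]
  take C:  [C J G I object] + [J G I object] + [E D I object] + [J E]
  take J:  [J G I object] + [J G I object] + [E D I object] + [J E]
  take G:  [G I object] + [G I object] + [E D I object] + [E]
  take E:  [I object] + [I object] + [E D I object] + [E]
  take D:  [I object] + [I object] + [D I object]
  take I:  [I object] + [I object] + [I object]
  take object:  [object] + [object] + [object]
MRO: H K C J G E D I object
H is at position 0; next is K.

K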